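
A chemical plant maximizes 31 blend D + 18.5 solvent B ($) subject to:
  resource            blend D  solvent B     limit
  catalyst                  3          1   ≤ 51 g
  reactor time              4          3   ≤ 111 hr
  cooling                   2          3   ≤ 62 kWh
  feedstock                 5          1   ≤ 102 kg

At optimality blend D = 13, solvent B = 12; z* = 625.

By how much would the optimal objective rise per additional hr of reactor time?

0

Check each constraint at x*: catalyst 51/51 (tight); reactor time 88/111 (slack 23); cooling 62/62 (tight); feedstock 77/102 (slack 25).
By complementary slackness, y = 0 for the non-binding constraints.
From A_Bᵀ y = c: 3·y_catalyst + 2·y_cooling = 31; 1·y_catalyst + 3·y_cooling = 18.5.
This yields shadow prices y_catalyst = 8, y_cooling = 3.5.
Shadow price of reactor time = 0.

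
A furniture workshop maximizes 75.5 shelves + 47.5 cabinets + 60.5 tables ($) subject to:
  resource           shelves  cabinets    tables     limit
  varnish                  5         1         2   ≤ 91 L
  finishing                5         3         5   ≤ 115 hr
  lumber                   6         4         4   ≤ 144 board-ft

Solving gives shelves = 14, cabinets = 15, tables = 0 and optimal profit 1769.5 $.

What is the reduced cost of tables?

-4

Check each constraint at x*: varnish 85/91 (slack 6); finishing 115/115 (tight); lumber 144/144 (tight).
By complementary slackness, y = 0 for the non-binding constraint.
Dual feasibility on the basic columns requires 5·y_finishing + 6·y_lumber = 75.5, 3·y_finishing + 4·y_lumber = 47.5.
Solving: y_finishing = 8.5, y_lumber = 5.5.
Reduced cost of tables: c₃ − yᵀa₃ = 60.5 − (8.5·5 + 5.5·4) = 60.5 − 64.5 = -4.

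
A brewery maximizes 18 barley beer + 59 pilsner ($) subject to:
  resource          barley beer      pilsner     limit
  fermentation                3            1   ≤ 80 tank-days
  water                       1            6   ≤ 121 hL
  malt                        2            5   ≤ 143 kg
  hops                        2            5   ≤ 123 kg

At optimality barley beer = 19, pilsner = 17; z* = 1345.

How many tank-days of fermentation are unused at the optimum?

6

fermentation used = 3·19 + 1·17 = 74; slack = 80 − 74 = 6.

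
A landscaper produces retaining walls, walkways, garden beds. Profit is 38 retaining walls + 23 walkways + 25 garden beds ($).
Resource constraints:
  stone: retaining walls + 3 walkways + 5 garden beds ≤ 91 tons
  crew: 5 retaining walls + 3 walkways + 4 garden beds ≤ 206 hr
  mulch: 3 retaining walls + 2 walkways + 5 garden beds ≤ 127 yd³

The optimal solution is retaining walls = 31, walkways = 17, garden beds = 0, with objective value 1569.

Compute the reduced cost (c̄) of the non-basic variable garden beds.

-8

Check each constraint at x*: stone 82/91 (slack 9); crew 206/206 (tight); mulch 127/127 (tight).
By complementary slackness, y = 0 for the non-binding constraint.
Dual feasibility on the basic columns requires 5·y_crew + 3·y_mulch = 38, 3·y_crew + 2·y_mulch = 23.
→ y_crew = 7 and y_mulch = 1.
Reduced cost of garden beds: c₃ − yᵀa₃ = 25 − (7·4 + 1·5) = 25 − 33 = -8.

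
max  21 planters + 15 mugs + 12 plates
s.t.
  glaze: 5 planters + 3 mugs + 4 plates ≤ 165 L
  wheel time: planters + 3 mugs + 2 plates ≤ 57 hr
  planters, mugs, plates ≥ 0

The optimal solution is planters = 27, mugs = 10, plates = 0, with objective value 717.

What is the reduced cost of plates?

-6

At the optimum: glaze uses 165 of 165 (binding); wheel time uses 57 of 57 (binding).
From A_Bᵀ y = c: 5·y_glaze + 1·y_wheel time = 21; 3·y_glaze + 3·y_wheel time = 15.
Solving: y_glaze = 4, y_wheel time = 1.
Reduced cost of plates: c₃ − yᵀa₃ = 12 − (4·4 + 1·2) = 12 − 18 = -6.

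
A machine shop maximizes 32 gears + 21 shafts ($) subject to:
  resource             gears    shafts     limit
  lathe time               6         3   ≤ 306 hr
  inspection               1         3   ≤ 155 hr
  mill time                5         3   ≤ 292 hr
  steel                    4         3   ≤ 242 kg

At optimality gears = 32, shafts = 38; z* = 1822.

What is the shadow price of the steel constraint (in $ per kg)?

Binding: lathe time and steel. Non-binding: inspection (9 unused), mill time (18 unused).
By complementary slackness, y = 0 for the non-binding constraints.
From A_Bᵀ y = c: 6·y_lathe time + 4·y_steel = 32; 3·y_lathe time + 3·y_steel = 21.
→ y_lathe time = 2 and y_steel = 5.
Shadow price of steel = 5.

5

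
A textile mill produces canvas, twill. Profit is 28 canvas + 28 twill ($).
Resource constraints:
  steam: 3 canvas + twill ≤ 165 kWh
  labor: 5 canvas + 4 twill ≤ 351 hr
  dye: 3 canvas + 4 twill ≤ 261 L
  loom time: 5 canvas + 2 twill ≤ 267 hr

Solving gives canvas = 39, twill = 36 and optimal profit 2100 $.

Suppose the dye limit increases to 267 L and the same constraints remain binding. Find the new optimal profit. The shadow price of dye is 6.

2136

Δb = 6, so new z* = 2100 + (6)·(6) = 2100 + 36 = 2136.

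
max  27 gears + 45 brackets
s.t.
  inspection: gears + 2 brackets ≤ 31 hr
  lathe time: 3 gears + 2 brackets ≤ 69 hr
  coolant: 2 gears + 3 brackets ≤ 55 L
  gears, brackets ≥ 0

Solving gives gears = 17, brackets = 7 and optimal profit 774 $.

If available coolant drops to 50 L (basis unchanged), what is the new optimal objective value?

729

At the optimum: inspection uses 31 of 31 (binding); lathe time uses 65 of 69 (slack = 4); coolant uses 55 of 55 (binding).
Slack constraints have shadow price 0 (complementary slackness).
Dual feasibility on the basic columns requires 1·y_inspection + 2·y_coolant = 27, 2·y_inspection + 3·y_coolant = 45.
→ y_inspection = 9 and y_coolant = 9.
Δz = y_coolant·Δb = 9 × (-5) = -45, so new z* = 774 − 45 = 729.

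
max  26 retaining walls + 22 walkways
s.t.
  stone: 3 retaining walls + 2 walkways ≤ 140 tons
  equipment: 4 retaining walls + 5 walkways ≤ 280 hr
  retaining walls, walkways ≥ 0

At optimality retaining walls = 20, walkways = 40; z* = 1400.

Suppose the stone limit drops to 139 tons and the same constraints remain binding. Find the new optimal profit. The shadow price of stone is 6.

1394

Δb = -1, so new z* = 1400 + (6)·(-1) = 1400 − 6 = 1394.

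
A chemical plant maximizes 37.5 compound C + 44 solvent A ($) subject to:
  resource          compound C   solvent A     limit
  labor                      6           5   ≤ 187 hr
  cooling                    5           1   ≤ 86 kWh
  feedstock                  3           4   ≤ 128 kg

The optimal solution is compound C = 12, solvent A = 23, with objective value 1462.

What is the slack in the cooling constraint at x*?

3

cooling used = 5·12 + 1·23 = 83; slack = 86 − 83 = 3.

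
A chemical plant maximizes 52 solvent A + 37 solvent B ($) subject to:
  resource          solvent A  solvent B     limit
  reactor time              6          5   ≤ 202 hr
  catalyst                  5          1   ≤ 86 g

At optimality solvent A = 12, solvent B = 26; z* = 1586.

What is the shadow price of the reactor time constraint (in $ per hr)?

7

Check each constraint at x*: reactor time 202/202 (tight); catalyst 86/86 (tight).
The binding rows give the dual system: 6·y_reactor time + 5·y_catalyst = 52 and 5·y_reactor time + 1·y_catalyst = 37.
Solving: y_reactor time = 7, y_catalyst = 2.
Shadow price of reactor time = 7.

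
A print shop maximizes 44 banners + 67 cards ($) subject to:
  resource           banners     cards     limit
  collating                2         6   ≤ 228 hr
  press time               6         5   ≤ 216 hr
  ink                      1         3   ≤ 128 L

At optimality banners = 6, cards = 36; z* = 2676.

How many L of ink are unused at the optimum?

14

ink used = 1·6 + 3·36 = 114; slack = 128 − 114 = 14.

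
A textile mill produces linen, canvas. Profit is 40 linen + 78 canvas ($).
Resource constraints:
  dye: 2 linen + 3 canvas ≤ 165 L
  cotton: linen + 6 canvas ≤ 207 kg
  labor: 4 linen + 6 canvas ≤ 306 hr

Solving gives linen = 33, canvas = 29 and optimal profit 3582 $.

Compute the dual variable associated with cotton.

Binding: cotton and labor. Non-binding: dye (12 unused).
By complementary slackness, y = 0 for the non-binding constraint.
The binding rows give the dual system: 1·y_cotton + 4·y_labor = 40 and 6·y_cotton + 6·y_labor = 78.
This yields shadow prices y_cotton = 4, y_labor = 9.
Shadow price of cotton = 4.

4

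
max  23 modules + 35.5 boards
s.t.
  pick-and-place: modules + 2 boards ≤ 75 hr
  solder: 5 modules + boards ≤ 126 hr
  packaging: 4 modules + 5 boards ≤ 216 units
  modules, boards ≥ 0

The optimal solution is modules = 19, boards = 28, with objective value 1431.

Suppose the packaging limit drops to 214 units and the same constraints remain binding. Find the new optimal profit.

At the optimum: pick-and-place uses 75 of 75 (binding); solder uses 123 of 126 (slack = 3); packaging uses 216 of 216 (binding).
By complementary slackness, y = 0 for the non-binding constraint.
Dual feasibility on the basic columns requires 1·y_pick-and-place + 4·y_packaging = 23, 2·y_pick-and-place + 5·y_packaging = 35.5.
→ y_pick-and-place = 9 and y_packaging = 3.5.
Δz = y_packaging·Δb = 3.5 × (-2) = -7, so new z* = 1431 − 7 = 1424.

1424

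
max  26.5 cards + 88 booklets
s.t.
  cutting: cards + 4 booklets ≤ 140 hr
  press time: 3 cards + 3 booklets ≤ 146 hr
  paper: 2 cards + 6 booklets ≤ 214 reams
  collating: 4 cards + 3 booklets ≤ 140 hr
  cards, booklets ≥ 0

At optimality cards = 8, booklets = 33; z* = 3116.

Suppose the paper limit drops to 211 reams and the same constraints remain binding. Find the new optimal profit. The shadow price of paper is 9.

Δb = -3, so new z* = 3116 + (9)·(-3) = 3116 − 27 = 3089.

3089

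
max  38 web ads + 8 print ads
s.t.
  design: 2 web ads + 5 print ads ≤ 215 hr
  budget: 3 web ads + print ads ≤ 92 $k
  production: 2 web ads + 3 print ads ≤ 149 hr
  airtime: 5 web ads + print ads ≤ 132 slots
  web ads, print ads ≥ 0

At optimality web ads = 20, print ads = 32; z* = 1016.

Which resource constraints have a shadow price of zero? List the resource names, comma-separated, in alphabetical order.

design: 200/215 (slack 15)
budget: 92/92 (binding)
production: 136/149 (slack 13)
airtime: 132/132 (binding)
By complementary slackness, a constraint with positive slack has shadow price 0 → design, production.

design, production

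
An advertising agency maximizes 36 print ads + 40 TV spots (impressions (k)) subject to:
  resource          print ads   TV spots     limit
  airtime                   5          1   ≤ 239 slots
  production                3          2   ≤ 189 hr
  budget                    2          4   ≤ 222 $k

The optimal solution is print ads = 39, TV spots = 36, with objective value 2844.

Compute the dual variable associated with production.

8

Binding: production and budget. Non-binding: airtime (8 unused).
Since airtime is not tight, its dual is 0.
From A_Bᵀ y = c: 3·y_production + 2·y_budget = 36; 2·y_production + 4·y_budget = 40.
This yields shadow prices y_production = 8, y_budget = 6.
Shadow price of production = 8.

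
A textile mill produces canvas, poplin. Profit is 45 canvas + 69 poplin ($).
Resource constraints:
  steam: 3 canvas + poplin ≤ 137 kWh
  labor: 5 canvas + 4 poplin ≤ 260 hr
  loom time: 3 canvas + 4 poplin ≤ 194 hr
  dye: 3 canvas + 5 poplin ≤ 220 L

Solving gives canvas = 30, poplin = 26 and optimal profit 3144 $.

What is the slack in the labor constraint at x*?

6

labor used = 5·30 + 4·26 = 254; slack = 260 − 254 = 6.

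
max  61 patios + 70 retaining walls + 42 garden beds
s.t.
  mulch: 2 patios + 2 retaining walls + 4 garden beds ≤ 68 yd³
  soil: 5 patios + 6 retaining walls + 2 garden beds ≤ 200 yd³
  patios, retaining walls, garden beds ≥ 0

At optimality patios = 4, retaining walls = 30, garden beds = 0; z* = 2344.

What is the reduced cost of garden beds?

Check each constraint at x*: mulch 68/68 (tight); soil 200/200 (tight).
The binding rows give the dual system: 2·y_mulch + 5·y_soil = 61 and 2·y_mulch + 6·y_soil = 70.
→ y_mulch = 8 and y_soil = 9.
Reduced cost of garden beds: c₃ − yᵀa₃ = 42 − (8·4 + 9·2) = 42 − 50 = -8.

-8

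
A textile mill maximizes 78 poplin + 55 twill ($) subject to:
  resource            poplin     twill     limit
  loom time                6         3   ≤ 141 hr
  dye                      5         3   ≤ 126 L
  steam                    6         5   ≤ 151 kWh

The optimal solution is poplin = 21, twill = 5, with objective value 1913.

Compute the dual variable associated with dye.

0

Binding: loom time and steam. Non-binding: dye (6 unused).
Since dye is not tight, its dual is 0.
Dual feasibility on the basic columns requires 6·y_loom time + 6·y_steam = 78, 3·y_loom time + 5·y_steam = 55.
→ y_loom time = 5 and y_steam = 8.
Shadow price of dye = 0.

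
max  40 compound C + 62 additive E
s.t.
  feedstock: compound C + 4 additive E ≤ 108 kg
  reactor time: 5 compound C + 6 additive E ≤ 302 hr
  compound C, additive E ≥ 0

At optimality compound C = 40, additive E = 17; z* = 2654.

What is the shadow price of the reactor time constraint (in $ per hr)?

7

Check each constraint at x*: feedstock 108/108 (tight); reactor time 302/302 (tight).
Dual feasibility on the basic columns requires 1·y_feedstock + 5·y_reactor time = 40, 4·y_feedstock + 6·y_reactor time = 62.
→ y_feedstock = 5 and y_reactor time = 7.
Shadow price of reactor time = 7.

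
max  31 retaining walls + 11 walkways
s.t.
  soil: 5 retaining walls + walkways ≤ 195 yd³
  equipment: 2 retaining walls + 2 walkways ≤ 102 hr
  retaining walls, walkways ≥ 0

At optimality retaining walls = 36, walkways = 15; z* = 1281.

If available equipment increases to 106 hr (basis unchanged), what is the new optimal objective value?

Check each constraint at x*: soil 195/195 (tight); equipment 102/102 (tight).
Dual feasibility on the basic columns requires 5·y_soil + 2·y_equipment = 31, 1·y_soil + 2·y_equipment = 11.
This yields shadow prices y_soil = 5, y_equipment = 3.
Δz = y_equipment·Δb = 3 × (4) = 12, so new z* = 1281 + 12 = 1293.

1293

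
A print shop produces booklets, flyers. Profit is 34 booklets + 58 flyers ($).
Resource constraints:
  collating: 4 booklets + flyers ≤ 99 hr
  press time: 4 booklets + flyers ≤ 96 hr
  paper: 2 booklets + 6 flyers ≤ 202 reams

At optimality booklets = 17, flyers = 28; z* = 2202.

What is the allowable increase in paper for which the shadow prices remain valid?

Binding constraints: press time, paper. The basis is B = [[4,1],[2,6]] with det 22.
Per unit increase in paper, x* moves by d = (-0.0455, 0.1818).
The basis stays optimal until booklets reaches 0; allowable increase = 374 reams.

374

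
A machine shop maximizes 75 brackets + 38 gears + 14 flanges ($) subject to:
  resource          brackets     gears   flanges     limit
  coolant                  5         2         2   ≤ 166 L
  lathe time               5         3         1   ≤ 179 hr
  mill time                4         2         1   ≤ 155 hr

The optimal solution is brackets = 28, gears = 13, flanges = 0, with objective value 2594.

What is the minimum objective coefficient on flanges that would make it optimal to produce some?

Check each constraint at x*: coolant 166/166 (tight); lathe time 179/179 (tight); mill time 138/155 (slack 17).
Since mill time is not tight, its dual is 0.
The binding rows give the dual system: 5·y_coolant + 5·y_lathe time = 75 and 2·y_coolant + 3·y_lathe time = 38.
Solving: y_coolant = 7, y_lathe time = 8.
flanges enters the basis when its profit ≥ yᵀa₃ = 7·2 + 8·1 = 22.

22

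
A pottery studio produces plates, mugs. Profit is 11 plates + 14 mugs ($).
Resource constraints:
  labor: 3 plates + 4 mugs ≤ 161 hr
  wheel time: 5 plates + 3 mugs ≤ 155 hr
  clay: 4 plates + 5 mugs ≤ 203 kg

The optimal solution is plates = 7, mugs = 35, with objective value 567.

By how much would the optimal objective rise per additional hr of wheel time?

Check each constraint at x*: labor 161/161 (tight); wheel time 140/155 (slack 15); clay 203/203 (tight).
Since wheel time is not tight, its dual is 0.
From A_Bᵀ y = c: 3·y_labor + 4·y_clay = 11; 4·y_labor + 5·y_clay = 14.
→ y_labor = 1 and y_clay = 2.
Shadow price of wheel time = 0.

0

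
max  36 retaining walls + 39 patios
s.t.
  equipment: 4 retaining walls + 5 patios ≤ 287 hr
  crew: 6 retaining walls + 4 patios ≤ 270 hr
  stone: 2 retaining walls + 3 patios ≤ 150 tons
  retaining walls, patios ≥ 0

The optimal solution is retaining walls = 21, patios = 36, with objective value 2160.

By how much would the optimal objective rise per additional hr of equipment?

Check each constraint at x*: equipment 264/287 (slack 23); crew 270/270 (tight); stone 150/150 (tight).
Slack constraints have shadow price 0 (complementary slackness).
Dual feasibility on the basic columns requires 6·y_crew + 2·y_stone = 36, 4·y_crew + 3·y_stone = 39.
→ y_crew = 3 and y_stone = 9.
Shadow price of equipment = 0.

0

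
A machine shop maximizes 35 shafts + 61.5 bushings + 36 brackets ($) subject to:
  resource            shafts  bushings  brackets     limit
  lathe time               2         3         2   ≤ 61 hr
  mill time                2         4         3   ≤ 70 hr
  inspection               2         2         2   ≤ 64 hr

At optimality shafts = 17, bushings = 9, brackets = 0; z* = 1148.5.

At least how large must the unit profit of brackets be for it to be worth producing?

Binding: lathe time and mill time. Non-binding: inspection (12 unused).
Slack constraints have shadow price 0 (complementary slackness).
Dual feasibility on the basic columns requires 2·y_lathe time + 2·y_mill time = 35, 3·y_lathe time + 4·y_mill time = 61.5.
→ y_lathe time = 8.5 and y_mill time = 9.
brackets enters the basis when its profit ≥ yᵀa₃ = 8.5·2 + 9·3 = 44.

44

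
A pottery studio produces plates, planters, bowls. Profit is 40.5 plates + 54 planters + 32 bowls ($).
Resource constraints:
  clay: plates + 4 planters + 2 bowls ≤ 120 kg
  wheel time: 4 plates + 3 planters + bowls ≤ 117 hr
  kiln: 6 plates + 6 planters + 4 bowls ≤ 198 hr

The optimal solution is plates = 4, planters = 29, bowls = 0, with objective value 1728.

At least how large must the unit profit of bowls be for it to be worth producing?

Binding: clay and kiln. Non-binding: wheel time (14 unused).
Slack constraints have shadow price 0 (complementary slackness).
Dual feasibility on the basic columns requires 1·y_clay + 6·y_kiln = 40.5, 4·y_clay + 6·y_kiln = 54.
This yields shadow prices y_clay = 4.5, y_kiln = 6.
bowls enters the basis when its profit ≥ yᵀa₃ = 4.5·2 + 6·4 = 33.

33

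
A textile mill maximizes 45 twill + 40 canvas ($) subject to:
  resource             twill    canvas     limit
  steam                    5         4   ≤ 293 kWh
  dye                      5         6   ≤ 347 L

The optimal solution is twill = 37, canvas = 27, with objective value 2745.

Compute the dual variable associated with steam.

At the optimum: steam uses 293 of 293 (binding); dye uses 347 of 347 (binding).
Dual feasibility on the basic columns requires 5·y_steam + 5·y_dye = 45, 4·y_steam + 6·y_dye = 40.
→ y_steam = 7 and y_dye = 2.
Shadow price of steam = 7.

7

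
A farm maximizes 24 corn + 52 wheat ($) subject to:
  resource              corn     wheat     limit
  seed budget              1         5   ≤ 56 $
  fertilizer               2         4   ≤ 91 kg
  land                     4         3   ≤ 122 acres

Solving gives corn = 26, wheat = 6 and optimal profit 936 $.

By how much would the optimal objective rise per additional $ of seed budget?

Binding: seed budget and land. Non-binding: fertilizer (15 unused).
By complementary slackness, y = 0 for the non-binding constraint.
From A_Bᵀ y = c: 1·y_seed budget + 4·y_land = 24; 5·y_seed budget + 3·y_land = 52.
This yields shadow prices y_seed budget = 8, y_land = 4.
Shadow price of seed budget = 8.

8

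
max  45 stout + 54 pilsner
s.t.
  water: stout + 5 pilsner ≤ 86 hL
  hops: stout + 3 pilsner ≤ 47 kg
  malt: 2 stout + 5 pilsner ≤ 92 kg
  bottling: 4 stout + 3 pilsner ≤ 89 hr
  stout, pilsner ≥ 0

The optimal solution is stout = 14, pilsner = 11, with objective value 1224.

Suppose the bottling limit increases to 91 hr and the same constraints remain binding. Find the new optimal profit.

Check each constraint at x*: water 69/86 (slack 17); hops 47/47 (tight); malt 83/92 (slack 9); bottling 89/89 (tight).
Since water, malt are not tight, their duals are 0.
From A_Bᵀ y = c: 1·y_hops + 4·y_bottling = 45; 3·y_hops + 3·y_bottling = 54.
This yields shadow prices y_hops = 9, y_bottling = 9.
Δz = y_bottling·Δb = 9 × (2) = 18, so new z* = 1224 + 18 = 1242.

1242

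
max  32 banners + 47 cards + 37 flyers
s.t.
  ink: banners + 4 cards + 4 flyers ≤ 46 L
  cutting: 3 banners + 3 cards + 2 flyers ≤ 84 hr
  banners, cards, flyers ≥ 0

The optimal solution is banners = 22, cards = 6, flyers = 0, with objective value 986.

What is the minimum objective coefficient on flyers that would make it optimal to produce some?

At the optimum: ink uses 46 of 46 (binding); cutting uses 84 of 84 (binding).
The binding rows give the dual system: 1·y_ink + 3·y_cutting = 32 and 4·y_ink + 3·y_cutting = 47.
Solving: y_ink = 5, y_cutting = 9.
flyers enters the basis when its profit ≥ yᵀa₃ = 5·4 + 9·2 = 38.

38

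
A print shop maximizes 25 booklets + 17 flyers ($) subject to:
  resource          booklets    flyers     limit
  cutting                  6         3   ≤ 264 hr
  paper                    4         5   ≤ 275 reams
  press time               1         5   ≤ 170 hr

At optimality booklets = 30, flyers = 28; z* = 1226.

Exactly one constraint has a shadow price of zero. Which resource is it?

paper

cutting: 264/264 (binding)
paper: 260/275 (slack 15)
press time: 170/170 (binding)
By complementary slackness, a constraint with positive slack has shadow price 0 → paper.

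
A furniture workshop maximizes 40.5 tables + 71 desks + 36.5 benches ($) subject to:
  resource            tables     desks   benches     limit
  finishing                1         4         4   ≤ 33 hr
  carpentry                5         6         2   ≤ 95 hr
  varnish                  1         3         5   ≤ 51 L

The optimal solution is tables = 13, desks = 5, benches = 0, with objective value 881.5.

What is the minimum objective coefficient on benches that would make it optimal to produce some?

Check each constraint at x*: finishing 33/33 (tight); carpentry 95/95 (tight); varnish 28/51 (slack 23).
Slack constraints have shadow price 0 (complementary slackness).
From A_Bᵀ y = c: 1·y_finishing + 5·y_carpentry = 40.5; 4·y_finishing + 6·y_carpentry = 71.
This yields shadow prices y_finishing = 8, y_carpentry = 6.5.
benches enters the basis when its profit ≥ yᵀa₃ = 8·4 + 6.5·2 = 45.

45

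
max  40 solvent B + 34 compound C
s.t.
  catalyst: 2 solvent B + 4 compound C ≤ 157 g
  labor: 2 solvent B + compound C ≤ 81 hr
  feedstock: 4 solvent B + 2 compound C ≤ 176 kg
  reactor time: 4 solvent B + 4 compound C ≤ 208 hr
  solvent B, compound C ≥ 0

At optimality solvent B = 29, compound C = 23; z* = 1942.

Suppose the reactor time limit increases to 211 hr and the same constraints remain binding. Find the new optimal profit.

1963

Binding: labor and reactor time. Non-binding: catalyst (7 unused), feedstock (14 unused).
Slack constraints have shadow price 0 (complementary slackness).
The binding rows give the dual system: 2·y_labor + 4·y_reactor time = 40 and 1·y_labor + 4·y_reactor time = 34.
Solving: y_labor = 6, y_reactor time = 7.
Δz = y_reactor time·Δb = 7 × (3) = 21, so new z* = 1942 + 21 = 1963.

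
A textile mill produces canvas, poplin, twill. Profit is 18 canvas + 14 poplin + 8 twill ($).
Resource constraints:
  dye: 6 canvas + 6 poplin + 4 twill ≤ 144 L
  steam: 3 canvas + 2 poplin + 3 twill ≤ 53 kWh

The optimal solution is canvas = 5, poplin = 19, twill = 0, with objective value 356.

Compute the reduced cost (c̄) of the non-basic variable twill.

Check each constraint at x*: dye 144/144 (tight); steam 53/53 (tight).
From A_Bᵀ y = c: 6·y_dye + 3·y_steam = 18; 6·y_dye + 2·y_steam = 14.
This yields shadow prices y_dye = 1, y_steam = 4.
Reduced cost of twill: c₃ − yᵀa₃ = 8 − (1·4 + 4·3) = 8 − 16 = -8.

-8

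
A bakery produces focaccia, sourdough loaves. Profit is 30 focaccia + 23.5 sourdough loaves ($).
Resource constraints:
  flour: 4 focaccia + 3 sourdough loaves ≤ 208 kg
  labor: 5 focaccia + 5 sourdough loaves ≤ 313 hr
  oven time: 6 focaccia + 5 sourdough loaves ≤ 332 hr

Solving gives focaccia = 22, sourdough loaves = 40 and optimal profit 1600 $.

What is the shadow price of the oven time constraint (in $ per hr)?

Check each constraint at x*: flour 208/208 (tight); labor 310/313 (slack 3); oven time 332/332 (tight).
Since labor is not tight, its dual is 0.
Dual feasibility on the basic columns requires 4·y_flour + 6·y_oven time = 30, 3·y_flour + 5·y_oven time = 23.5.
Solving: y_flour = 4.5, y_oven time = 2.
Shadow price of oven time = 2.

2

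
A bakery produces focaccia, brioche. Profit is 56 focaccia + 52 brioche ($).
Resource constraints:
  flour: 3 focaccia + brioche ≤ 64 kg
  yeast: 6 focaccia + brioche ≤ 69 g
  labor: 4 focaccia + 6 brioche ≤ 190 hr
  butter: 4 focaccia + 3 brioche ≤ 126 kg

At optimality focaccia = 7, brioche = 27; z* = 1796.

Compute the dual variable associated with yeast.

Check each constraint at x*: flour 48/64 (slack 16); yeast 69/69 (tight); labor 190/190 (tight); butter 109/126 (slack 17).
Slack constraints have shadow price 0 (complementary slackness).
Dual feasibility on the basic columns requires 6·y_yeast + 4·y_labor = 56, 1·y_yeast + 6·y_labor = 52.
This yields shadow prices y_yeast = 4, y_labor = 8.
Shadow price of yeast = 4.

4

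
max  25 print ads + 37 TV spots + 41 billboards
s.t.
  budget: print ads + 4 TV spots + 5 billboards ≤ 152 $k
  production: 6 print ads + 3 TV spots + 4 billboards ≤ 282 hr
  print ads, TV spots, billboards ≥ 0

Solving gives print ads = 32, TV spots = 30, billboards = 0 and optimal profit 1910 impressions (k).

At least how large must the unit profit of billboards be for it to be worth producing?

Check each constraint at x*: budget 152/152 (tight); production 282/282 (tight).
The binding rows give the dual system: 1·y_budget + 6·y_production = 25 and 4·y_budget + 3·y_production = 37.
This yields shadow prices y_budget = 7, y_production = 3.
billboards enters the basis when its profit ≥ yᵀa₃ = 7·5 + 3·4 = 47.

47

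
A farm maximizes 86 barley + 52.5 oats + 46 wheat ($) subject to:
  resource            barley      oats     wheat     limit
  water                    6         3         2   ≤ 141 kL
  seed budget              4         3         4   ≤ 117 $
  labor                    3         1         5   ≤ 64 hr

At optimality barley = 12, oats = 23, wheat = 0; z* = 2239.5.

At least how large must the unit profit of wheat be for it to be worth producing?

54

At the optimum: water uses 141 of 141 (binding); seed budget uses 117 of 117 (binding); labor uses 59 of 64 (slack = 5).
Slack constraints have shadow price 0 (complementary slackness).
The binding rows give the dual system: 6·y_water + 4·y_seed budget = 86 and 3·y_water + 3·y_seed budget = 52.5.
This yields shadow prices y_water = 8, y_seed budget = 9.5.
wheat enters the basis when its profit ≥ yᵀa₃ = 8·2 + 9.5·4 = 54.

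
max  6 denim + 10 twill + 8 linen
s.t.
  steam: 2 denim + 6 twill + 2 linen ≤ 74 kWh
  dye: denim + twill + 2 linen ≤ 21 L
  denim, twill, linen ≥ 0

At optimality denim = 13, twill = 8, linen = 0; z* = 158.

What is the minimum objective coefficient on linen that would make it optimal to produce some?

At the optimum: steam uses 74 of 74 (binding); dye uses 21 of 21 (binding).
Dual feasibility on the basic columns requires 2·y_steam + 1·y_dye = 6, 6·y_steam + 1·y_dye = 10.
This yields shadow prices y_steam = 1, y_dye = 4.
linen enters the basis when its profit ≥ yᵀa₃ = 1·2 + 4·2 = 10.

10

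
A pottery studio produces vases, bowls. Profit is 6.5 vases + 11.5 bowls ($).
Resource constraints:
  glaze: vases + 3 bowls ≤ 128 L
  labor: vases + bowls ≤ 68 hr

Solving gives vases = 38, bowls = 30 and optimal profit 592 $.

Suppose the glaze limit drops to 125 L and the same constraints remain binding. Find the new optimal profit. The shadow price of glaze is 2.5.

584.5

Δb = -3, so new z* = 592 + (2.5)·(-3) = 592 − 7.5 = 584.5.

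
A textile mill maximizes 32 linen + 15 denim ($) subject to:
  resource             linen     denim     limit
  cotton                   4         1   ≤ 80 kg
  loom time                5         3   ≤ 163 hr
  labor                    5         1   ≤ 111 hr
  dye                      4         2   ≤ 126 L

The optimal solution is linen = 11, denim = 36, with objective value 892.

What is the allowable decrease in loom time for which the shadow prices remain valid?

63

Binding constraints: cotton, loom time. The basis is B = [[4,1],[5,3]] with det 7.
Per unit decrease in loom time, x* moves by d = (0.1429, -0.5714).
The basis stays optimal until denim reaches 0; allowable decrease = 63 hr.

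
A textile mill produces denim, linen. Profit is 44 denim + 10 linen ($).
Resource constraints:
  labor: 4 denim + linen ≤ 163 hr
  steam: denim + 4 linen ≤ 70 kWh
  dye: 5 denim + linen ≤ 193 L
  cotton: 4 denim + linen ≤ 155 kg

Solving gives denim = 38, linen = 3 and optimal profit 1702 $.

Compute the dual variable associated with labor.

Binding: dye and cotton. Non-binding: labor (8 unused), steam (20 unused).
Slack constraints have shadow price 0 (complementary slackness).
From A_Bᵀ y = c: 5·y_dye + 4·y_cotton = 44; 1·y_dye + 1·y_cotton = 10.
Solving: y_dye = 4, y_cotton = 6.
Shadow price of labor = 0.

0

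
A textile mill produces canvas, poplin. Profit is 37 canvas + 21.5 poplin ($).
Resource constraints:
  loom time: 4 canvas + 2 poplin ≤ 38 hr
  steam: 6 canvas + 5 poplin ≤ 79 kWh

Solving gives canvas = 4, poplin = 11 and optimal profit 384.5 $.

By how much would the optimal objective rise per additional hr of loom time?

Check each constraint at x*: loom time 38/38 (tight); steam 79/79 (tight).
The binding rows give the dual system: 4·y_loom time + 6·y_steam = 37 and 2·y_loom time + 5·y_steam = 21.5.
This yields shadow prices y_loom time = 7, y_steam = 1.5.
Shadow price of loom time = 7.

7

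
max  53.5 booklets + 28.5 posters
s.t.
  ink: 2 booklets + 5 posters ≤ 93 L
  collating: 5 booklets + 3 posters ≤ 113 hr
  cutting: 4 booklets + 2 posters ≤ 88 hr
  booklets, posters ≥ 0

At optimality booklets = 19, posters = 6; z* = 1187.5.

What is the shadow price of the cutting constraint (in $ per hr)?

Check each constraint at x*: ink 68/93 (slack 25); collating 113/113 (tight); cutting 88/88 (tight).
Since ink is not tight, its dual is 0.
From A_Bᵀ y = c: 5·y_collating + 4·y_cutting = 53.5; 3·y_collating + 2·y_cutting = 28.5.
Solving: y_collating = 3.5, y_cutting = 9.
Shadow price of cutting = 9.

9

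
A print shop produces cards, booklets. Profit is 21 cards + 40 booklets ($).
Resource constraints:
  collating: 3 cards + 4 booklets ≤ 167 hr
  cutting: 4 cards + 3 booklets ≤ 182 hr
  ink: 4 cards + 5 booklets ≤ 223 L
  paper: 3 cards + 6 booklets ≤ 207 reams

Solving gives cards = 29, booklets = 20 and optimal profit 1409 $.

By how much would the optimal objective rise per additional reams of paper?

6

At the optimum: collating uses 167 of 167 (binding); cutting uses 176 of 182 (slack = 6); ink uses 216 of 223 (slack = 7); paper uses 207 of 207 (binding).
By complementary slackness, y = 0 for the non-binding constraints.
The binding rows give the dual system: 3·y_collating + 3·y_paper = 21 and 4·y_collating + 6·y_paper = 40.
Solving: y_collating = 1, y_paper = 6.
Shadow price of paper = 6.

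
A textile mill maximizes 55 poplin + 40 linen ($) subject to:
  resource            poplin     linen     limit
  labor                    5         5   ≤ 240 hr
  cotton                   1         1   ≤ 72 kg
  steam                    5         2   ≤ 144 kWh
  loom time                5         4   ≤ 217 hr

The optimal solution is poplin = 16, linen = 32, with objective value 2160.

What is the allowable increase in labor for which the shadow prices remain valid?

Binding constraints: labor, steam. The basis is B = [[5,5],[5,2]] with det -15.
Per unit increase in labor, x* moves by d = (-0.1333, 0.3333).
The basis stays optimal until loom time becomes binding; allowable increase = 13.5 hr.

13.5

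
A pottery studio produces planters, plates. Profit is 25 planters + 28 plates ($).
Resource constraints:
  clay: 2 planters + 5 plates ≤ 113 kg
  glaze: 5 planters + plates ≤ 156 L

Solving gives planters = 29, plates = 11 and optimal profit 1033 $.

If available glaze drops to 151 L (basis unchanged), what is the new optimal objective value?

1018

At the optimum: clay uses 113 of 113 (binding); glaze uses 156 of 156 (binding).
Dual feasibility on the basic columns requires 2·y_clay + 5·y_glaze = 25, 5·y_clay + 1·y_glaze = 28.
This yields shadow prices y_clay = 5, y_glaze = 3.
Δz = y_glaze·Δb = 3 × (-5) = -15, so new z* = 1033 − 15 = 1018.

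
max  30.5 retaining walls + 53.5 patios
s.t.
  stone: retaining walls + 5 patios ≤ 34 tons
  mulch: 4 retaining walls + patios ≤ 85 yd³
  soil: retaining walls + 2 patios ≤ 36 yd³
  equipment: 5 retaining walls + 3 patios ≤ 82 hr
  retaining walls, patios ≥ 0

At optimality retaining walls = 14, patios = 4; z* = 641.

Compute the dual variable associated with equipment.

4.5

Binding: stone and equipment. Non-binding: mulch (25 unused), soil (14 unused).
Slack constraints have shadow price 0 (complementary slackness).
The binding rows give the dual system: 1·y_stone + 5·y_equipment = 30.5 and 5·y_stone + 3·y_equipment = 53.5.
This yields shadow prices y_stone = 8, y_equipment = 4.5.
Shadow price of equipment = 4.5.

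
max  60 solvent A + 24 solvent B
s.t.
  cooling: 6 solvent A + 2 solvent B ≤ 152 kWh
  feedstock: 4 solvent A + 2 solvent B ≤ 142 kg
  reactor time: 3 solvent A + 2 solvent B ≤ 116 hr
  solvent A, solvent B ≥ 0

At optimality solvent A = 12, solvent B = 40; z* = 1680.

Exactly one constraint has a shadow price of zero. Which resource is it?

feedstock

cooling: 152/152 (binding)
feedstock: 128/142 (slack 14)
reactor time: 116/116 (binding)
By complementary slackness, a constraint with positive slack has shadow price 0 → feedstock.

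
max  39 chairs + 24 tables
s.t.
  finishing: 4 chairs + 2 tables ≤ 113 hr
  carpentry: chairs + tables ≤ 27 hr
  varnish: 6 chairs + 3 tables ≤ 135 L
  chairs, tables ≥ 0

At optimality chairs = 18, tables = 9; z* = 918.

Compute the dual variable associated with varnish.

5

At the optimum: finishing uses 90 of 113 (slack = 23); carpentry uses 27 of 27 (binding); varnish uses 135 of 135 (binding).
Since finishing is not tight, its dual is 0.
Dual feasibility on the basic columns requires 1·y_carpentry + 6·y_varnish = 39, 1·y_carpentry + 3·y_varnish = 24.
This yields shadow prices y_carpentry = 9, y_varnish = 5.
Shadow price of varnish = 5.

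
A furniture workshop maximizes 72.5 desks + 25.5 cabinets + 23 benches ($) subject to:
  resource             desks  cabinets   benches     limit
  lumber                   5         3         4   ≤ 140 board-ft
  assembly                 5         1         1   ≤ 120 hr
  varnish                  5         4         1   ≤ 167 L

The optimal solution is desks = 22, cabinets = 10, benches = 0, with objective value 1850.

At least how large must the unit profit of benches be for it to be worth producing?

31

Binding: lumber and assembly. Non-binding: varnish (17 unused).
Since varnish is not tight, its dual is 0.
The binding rows give the dual system: 5·y_lumber + 5·y_assembly = 72.5 and 3·y_lumber + 1·y_assembly = 25.5.
This yields shadow prices y_lumber = 5.5, y_assembly = 9.
benches enters the basis when its profit ≥ yᵀa₃ = 5.5·4 + 9·1 = 31.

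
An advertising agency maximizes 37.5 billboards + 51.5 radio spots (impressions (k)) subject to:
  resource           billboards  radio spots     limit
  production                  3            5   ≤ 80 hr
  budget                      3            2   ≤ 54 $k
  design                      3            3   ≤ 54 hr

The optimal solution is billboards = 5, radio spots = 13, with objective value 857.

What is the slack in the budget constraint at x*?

13

budget used = 3·5 + 2·13 = 41; slack = 54 − 41 = 13.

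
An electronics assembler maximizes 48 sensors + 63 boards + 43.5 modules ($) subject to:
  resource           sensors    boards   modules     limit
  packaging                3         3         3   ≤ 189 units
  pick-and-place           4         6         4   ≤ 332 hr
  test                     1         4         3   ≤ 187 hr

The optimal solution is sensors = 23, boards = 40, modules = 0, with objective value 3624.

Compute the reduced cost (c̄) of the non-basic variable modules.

Check each constraint at x*: packaging 189/189 (tight); pick-and-place 332/332 (tight); test 183/187 (slack 4).
By complementary slackness, y = 0 for the non-binding constraint.
Dual feasibility on the basic columns requires 3·y_packaging + 4·y_pick-and-place = 48, 3·y_packaging + 6·y_pick-and-place = 63.
Solving: y_packaging = 6, y_pick-and-place = 7.5.
Reduced cost of modules: c₃ − yᵀa₃ = 43.5 − (6·3 + 7.5·4) = 43.5 − 48 = -4.5.

-4.5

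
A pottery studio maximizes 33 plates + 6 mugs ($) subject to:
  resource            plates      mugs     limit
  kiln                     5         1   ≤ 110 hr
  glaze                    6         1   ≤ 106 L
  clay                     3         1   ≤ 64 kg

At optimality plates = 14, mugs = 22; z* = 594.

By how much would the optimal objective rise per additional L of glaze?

Binding: glaze and clay. Non-binding: kiln (18 unused).
Slack constraints have shadow price 0 (complementary slackness).
Dual feasibility on the basic columns requires 6·y_glaze + 3·y_clay = 33, 1·y_glaze + 1·y_clay = 6.
→ y_glaze = 5 and y_clay = 1.
Shadow price of glaze = 5.

5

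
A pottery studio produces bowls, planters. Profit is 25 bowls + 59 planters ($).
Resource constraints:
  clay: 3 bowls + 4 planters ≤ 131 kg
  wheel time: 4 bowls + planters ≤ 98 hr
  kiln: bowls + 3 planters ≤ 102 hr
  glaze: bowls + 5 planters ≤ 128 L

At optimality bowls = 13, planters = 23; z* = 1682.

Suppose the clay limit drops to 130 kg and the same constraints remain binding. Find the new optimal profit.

1676

At the optimum: clay uses 131 of 131 (binding); wheel time uses 75 of 98 (slack = 23); kiln uses 82 of 102 (slack = 20); glaze uses 128 of 128 (binding).
Since wheel time, kiln are not tight, their duals are 0.
Dual feasibility on the basic columns requires 3·y_clay + 1·y_glaze = 25, 4·y_clay + 5·y_glaze = 59.
This yields shadow prices y_clay = 6, y_glaze = 7.
Δz = y_clay·Δb = 6 × (-1) = -6, so new z* = 1682 − 6 = 1676.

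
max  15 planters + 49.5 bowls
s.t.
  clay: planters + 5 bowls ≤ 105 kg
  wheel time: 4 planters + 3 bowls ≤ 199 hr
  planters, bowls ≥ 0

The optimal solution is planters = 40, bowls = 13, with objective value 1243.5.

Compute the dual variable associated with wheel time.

1.5

At the optimum: clay uses 105 of 105 (binding); wheel time uses 199 of 199 (binding).
Dual feasibility on the basic columns requires 1·y_clay + 4·y_wheel time = 15, 5·y_clay + 3·y_wheel time = 49.5.
Solving: y_clay = 9, y_wheel time = 1.5.
Shadow price of wheel time = 1.5.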